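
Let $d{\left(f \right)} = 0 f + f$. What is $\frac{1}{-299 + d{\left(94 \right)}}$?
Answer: $- \frac{1}{205} \approx -0.0048781$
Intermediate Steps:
$d{\left(f \right)} = f$ ($d{\left(f \right)} = 0 + f = f$)
$\frac{1}{-299 + d{\left(94 \right)}} = \frac{1}{-299 + 94} = \frac{1}{-205} = - \frac{1}{205}$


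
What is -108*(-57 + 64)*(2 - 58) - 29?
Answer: 42307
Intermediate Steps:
-108*(-57 + 64)*(2 - 58) - 29 = -756*(-56) - 29 = -108*(-392) - 29 = 42336 - 29 = 42307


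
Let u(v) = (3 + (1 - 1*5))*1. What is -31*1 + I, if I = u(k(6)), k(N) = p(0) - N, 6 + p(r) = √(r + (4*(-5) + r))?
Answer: -32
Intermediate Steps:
p(r) = -6 + √(-20 + 2*r) (p(r) = -6 + √(r + (4*(-5) + r)) = -6 + √(r + (-20 + r)) = -6 + √(-20 + 2*r))
k(N) = -6 - N + 2*I*√5 (k(N) = (-6 + √(-20 + 2*0)) - N = (-6 + √(-20 + 0)) - N = (-6 + √(-20)) - N = (-6 + 2*I*√5) - N = -6 - N + 2*I*√5)
u(v) = -1 (u(v) = (3 + (1 - 5))*1 = (3 - 4)*1 = -1*1 = -1)
I = -1
-31*1 + I = -31*1 - 1 = -31 - 1 = -32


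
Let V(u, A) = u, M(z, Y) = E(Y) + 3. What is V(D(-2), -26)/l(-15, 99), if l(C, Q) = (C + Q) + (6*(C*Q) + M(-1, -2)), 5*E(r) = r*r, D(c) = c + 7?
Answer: -25/44111 ≈ -0.00056675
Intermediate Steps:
D(c) = 7 + c
E(r) = r²/5 (E(r) = (r*r)/5 = r²/5)
M(z, Y) = 3 + Y²/5 (M(z, Y) = Y²/5 + 3 = 3 + Y²/5)
l(C, Q) = 19/5 + C + Q + 6*C*Q (l(C, Q) = (C + Q) + (6*(C*Q) + (3 + (⅕)*(-2)²)) = (C + Q) + (6*C*Q + (3 + (⅕)*4)) = (C + Q) + (6*C*Q + (3 + ⅘)) = (C + Q) + (6*C*Q + 19/5) = (C + Q) + (19/5 + 6*C*Q) = 19/5 + C + Q + 6*C*Q)
V(D(-2), -26)/l(-15, 99) = (7 - 2)/(19/5 - 15 + 99 + 6*(-15)*99) = 5/(19/5 - 15 + 99 - 8910) = 5/(-44111/5) = 5*(-5/44111) = -25/44111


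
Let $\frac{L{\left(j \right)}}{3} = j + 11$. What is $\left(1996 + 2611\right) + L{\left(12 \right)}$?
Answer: $4676$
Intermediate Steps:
$L{\left(j \right)} = 33 + 3 j$ ($L{\left(j \right)} = 3 \left(j + 11\right) = 3 \left(11 + j\right) = 33 + 3 j$)
$\left(1996 + 2611\right) + L{\left(12 \right)} = \left(1996 + 2611\right) + \left(33 + 3 \cdot 12\right) = 4607 + \left(33 + 36\right) = 4607 + 69 = 4676$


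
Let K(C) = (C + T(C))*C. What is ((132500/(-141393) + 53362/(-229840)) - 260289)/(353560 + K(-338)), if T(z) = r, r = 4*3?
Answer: -4229424652355473/7535387253182880 ≈ -0.56128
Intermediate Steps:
r = 12
T(z) = 12
K(C) = C*(12 + C) (K(C) = (C + 12)*C = (12 + C)*C = C*(12 + C))
((132500/(-141393) + 53362/(-229840)) - 260289)/(353560 + K(-338)) = ((132500/(-141393) + 53362/(-229840)) - 260289)/(353560 - 338*(12 - 338)) = ((132500*(-1/141393) + 53362*(-1/229840)) - 260289)/(353560 - 338*(-326)) = ((-132500/141393 - 26681/114920) - 260289)/(353560 + 110188) = (-18999406633/16248883560 - 260289)/463748 = -4229424652355473/16248883560*1/463748 = -4229424652355473/7535387253182880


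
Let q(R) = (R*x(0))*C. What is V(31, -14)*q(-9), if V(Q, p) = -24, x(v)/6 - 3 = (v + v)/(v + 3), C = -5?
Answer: -19440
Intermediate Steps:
x(v) = 18 + 12*v/(3 + v) (x(v) = 18 + 6*((v + v)/(v + 3)) = 18 + 6*((2*v)/(3 + v)) = 18 + 6*(2*v/(3 + v)) = 18 + 12*v/(3 + v))
q(R) = -90*R (q(R) = (R*(6*(9 + 5*0)/(3 + 0)))*(-5) = (R*(6*(9 + 0)/3))*(-5) = (R*(6*(⅓)*9))*(-5) = (R*18)*(-5) = (18*R)*(-5) = -90*R)
V(31, -14)*q(-9) = -(-2160)*(-9) = -24*810 = -19440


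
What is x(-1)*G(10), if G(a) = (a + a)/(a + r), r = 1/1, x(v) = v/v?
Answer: 20/11 ≈ 1.8182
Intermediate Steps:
x(v) = 1
r = 1
G(a) = 2*a/(1 + a) (G(a) = (a + a)/(a + 1) = (2*a)/(1 + a) = 2*a/(1 + a))
x(-1)*G(10) = 1*(2*10/(1 + 10)) = 1*(2*10/11) = 1*(2*10*(1/11)) = 1*(20/11) = 20/11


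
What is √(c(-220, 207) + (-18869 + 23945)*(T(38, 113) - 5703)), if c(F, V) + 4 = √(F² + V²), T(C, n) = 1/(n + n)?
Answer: √(-369642241414 + 12769*√91249)/113 ≈ 5380.3*I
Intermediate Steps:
T(C, n) = 1/(2*n)
c(F, V) = -4 + √(F² + V²)
√(c(-220, 207) + (-18869 + 23945)*(T(38, 113) - 5703)) = √((-4 + √((-220)² + 207²)) + (-18869 + 23945)*((½)/113 - 5703)) = √((-4 + √(48400 + 42849)) + 5076*((½)*(1/113) - 5703)) = √((-4 + √91249) + 5076*(1/226 - 5703)) = √((-4 + √91249) + 5076*(-1288877/226)) = √((-4 + √91249) - 3271169826/113) = √(-3271170278/113 + √91249)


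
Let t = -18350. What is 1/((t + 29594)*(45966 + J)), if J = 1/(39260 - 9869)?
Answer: 9797/5063498177836 ≈ 1.9348e-9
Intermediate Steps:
J = 1/29391 ≈ 3.4024e-5
1/((t + 29594)*(45966 + J)) = 1/((-18350 + 29594)*(45966 + 1/29391)) = 1/(11244*(1350986707/29391)) = 1/(5063498177836/9797) = 9797/5063498177836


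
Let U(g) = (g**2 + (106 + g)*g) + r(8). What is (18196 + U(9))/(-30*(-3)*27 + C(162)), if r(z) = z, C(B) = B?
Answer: 805/108 ≈ 7.4537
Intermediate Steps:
U(g) = 8 + g**2 + g*(106 + g) (U(g) = (g**2 + (106 + g)*g) + 8 = (g**2 + g*(106 + g)) + 8 = 8 + g**2 + g*(106 + g))
(18196 + U(9))/(-30*(-3)*27 + C(162)) = (18196 + (8 + 2*9**2 + 106*9))/(-30*(-3)*27 + 162) = (18196 + (8 + 2*81 + 954))/(90*27 + 162) = (18196 + (8 + 162 + 954))/(2430 + 162) = (18196 + 1124)/2592 = 19320*(1/2592) = 805/108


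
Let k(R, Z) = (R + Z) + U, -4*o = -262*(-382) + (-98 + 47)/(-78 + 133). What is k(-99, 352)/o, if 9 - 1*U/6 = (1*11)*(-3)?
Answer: -111100/5504569 ≈ -0.020183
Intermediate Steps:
U = 252 (U = 54 - 6*1*11*(-3) = 54 - 66*(-3) = 54 - 6*(-33) = 54 + 198 = 252)
o = -5504569/220 (o = -(-262*(-382) + (-98 + 47)/(-78 + 133))/4 = -(100084 - 51/55)/4 = -¼*5504569/55 = -5504569/220 ≈ -25021.)
k(R, Z) = 252 + R + Z (k(R, Z) = (R + Z) + 252 = 252 + R + Z)
k(-99, 352)/o = (252 - 99 + 352)/(-5504569/220) = 505*(-220/5504569) = -111100/5504569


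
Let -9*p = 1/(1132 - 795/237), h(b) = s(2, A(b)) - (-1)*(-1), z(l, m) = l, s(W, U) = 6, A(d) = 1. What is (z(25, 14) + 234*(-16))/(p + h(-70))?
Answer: -2984374773/4012256 ≈ -743.81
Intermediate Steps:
h(b) = 5 (h(b) = 6 - (-1)*(-1) = 6 - 1*1 = 6 - 1 = 5)
p = -79/802467 (p = -1/(9*(1132 - 795/237)) = -1/(9*(1132 - 795*1/237)) = -1/(9*(1132 - 265/79)) = -1/(9*89163/79) = -⅑*79/89163 = -79/802467 ≈ -9.8446e-5)
(z(25, 14) + 234*(-16))/(p + h(-70)) = (25 + 234*(-16))/(-79/802467 + 5) = (25 - 3744)/(4012256/802467) = -3719*802467/4012256 = -2984374773/4012256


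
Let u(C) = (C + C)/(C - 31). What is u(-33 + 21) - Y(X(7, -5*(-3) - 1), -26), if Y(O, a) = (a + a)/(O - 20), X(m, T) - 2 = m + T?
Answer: 2308/129 ≈ 17.891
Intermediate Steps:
X(m, T) = 2 + T + m (X(m, T) = 2 + (m + T) = 2 + (T + m) = 2 + T + m)
u(C) = 2*C/(-31 + C) (u(C) = (2*C)/(-31 + C) = 2*C/(-31 + C))
Y(O, a) = 2*a/(-20 + O) (Y(O, a) = (2*a)/(-20 + O) = 2*a/(-20 + O))
u(-33 + 21) - Y(X(7, -5*(-3) - 1), -26) = 2*(-33 + 21)/(-31 + (-33 + 21)) - 2*(-26)/(-20 + (2 + (-5*(-3) - 1) + 7)) = 2*(-12)/(-31 - 12) - 2*(-26)/(-20 + (2 + (15 - 1) + 7)) = 2*(-12)/(-43) - 2*(-26)/(-20 + (2 + 14 + 7)) = 2*(-12)*(-1/43) - 2*(-26)/(-20 + 23) = 24/43 - 2*(-26)/3 = 24/43 - 1*(-52/3) = 24/43 + 52/3 = 2308/129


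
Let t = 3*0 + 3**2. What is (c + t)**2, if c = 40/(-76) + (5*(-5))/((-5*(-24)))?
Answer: 14205361/207936 ≈ 68.316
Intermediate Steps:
t = 9 (t = 0 + 9 = 9)
c = -335/456 (c = 40*(-1/76) - 25/120 = -10/19 - 25*1/120 = -10/19 - 5/24 = -335/456 ≈ -0.73465)
(c + t)**2 = (-335/456 + 9)**2 = (3769/456)**2 = 14205361/207936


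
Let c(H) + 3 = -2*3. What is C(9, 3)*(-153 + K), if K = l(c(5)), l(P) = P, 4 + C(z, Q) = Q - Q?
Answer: 648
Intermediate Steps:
c(H) = -9 (c(H) = -3 - 2*3 = -3 - 6 = -9)
C(z, Q) = -4 (C(z, Q) = -4 + (Q - Q) = -4 + 0 = -4)
K = -9
C(9, 3)*(-153 + K) = -4*(-153 - 9) = -4*(-162) = 648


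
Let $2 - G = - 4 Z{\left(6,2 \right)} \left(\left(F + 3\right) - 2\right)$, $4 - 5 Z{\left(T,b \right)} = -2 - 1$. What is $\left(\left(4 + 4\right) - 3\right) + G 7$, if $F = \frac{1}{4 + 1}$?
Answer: $\frac{1651}{25} \approx 66.04$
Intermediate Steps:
$F = \frac{1}{5} \approx 0.2$
$Z{\left(T,b \right)} = \frac{7}{5}$ ($Z{\left(T,b \right)} = \frac{4}{5} - \frac{-2 - 1}{5} = \frac{4}{5} - - \frac{3}{5} = \frac{4}{5} + \frac{3}{5} = \frac{7}{5}$)
$G = \frac{218}{25}$ ($G = 2 - \left(-4\right) \frac{7}{5} \left(\left(\frac{1}{5} + 3\right) - 2\right) = 2 - - \frac{28 \left(\frac{16}{5} - 2\right)}{5} = 2 - \left(- \frac{28}{5}\right) \frac{6}{5} = 2 - - \frac{168}{25} = 2 + \frac{168}{25} = \frac{218}{25} \approx 8.72$)
$\left(\left(4 + 4\right) - 3\right) + G 7 = \left(\left(4 + 4\right) - 3\right) + \frac{218}{25} \cdot 7 = \left(8 - 3\right) + \frac{1526}{25} = 5 + \frac{1526}{25} = \frac{1651}{25}$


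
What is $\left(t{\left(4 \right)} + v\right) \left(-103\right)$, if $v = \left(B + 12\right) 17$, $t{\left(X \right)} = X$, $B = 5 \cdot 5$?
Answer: $-65199$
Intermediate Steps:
$B = 25$
$v = 629$ ($v = \left(25 + 12\right) 17 = 37 \cdot 17 = 629$)
$\left(t{\left(4 \right)} + v\right) \left(-103\right) = \left(4 + 629\right) \left(-103\right) = 633 \left(-103\right) = -65199$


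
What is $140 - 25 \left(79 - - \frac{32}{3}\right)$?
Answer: $- \frac{6305}{3} \approx -2101.7$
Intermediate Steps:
$140 - 25 \left(79 - - \frac{32}{3}\right) = 140 - 25 \left(79 + \frac{32}{3}\right) = 140 - \frac{6725}{3} = - \frac{6305}{3}$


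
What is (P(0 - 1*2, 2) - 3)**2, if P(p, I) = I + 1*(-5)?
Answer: 36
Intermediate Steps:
P(p, I) = -5 + I (P(p, I) = I - 5 = -5 + I)
(P(0 - 1*2, 2) - 3)**2 = ((-5 + 2) - 3)**2 = (-3 - 3)**2 = (-6)**2 = 36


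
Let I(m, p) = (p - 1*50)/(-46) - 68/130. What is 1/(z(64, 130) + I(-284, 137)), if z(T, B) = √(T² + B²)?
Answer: 21584810/187654225639 + 17880200*√5249/187654225639 ≈ 0.0070183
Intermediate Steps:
I(m, p) = 843/1495 - p/46 (I(m, p) = (p - 50)*(-1/46) - 68*1/130 = (-50 + p)*(-1/46) - 34/65 = (25/23 - p/46) - 34/65 = 843/1495 - p/46)
z(T, B) = √(B² + T²)
1/(z(64, 130) + I(-284, 137)) = 1/(√(130² + 64²) + (843/1495 - 1/46*137)) = 1/(√(16900 + 4096) + (843/1495 - 137/46)) = 1/(√20996 - 7219/2990) = 1/(2*√5249 - 7219/2990) = 1/(-7219/2990 + 2*√5249)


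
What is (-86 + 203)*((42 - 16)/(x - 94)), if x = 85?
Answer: -338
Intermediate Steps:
(-86 + 203)*((42 - 16)/(x - 94)) = (-86 + 203)*((42 - 16)/(85 - 94)) = 117*(26/(-9)) = 117*(26*(-⅑)) = 117*(-26/9) = -338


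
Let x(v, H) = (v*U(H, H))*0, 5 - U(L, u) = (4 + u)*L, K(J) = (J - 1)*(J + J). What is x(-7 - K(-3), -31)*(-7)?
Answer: 0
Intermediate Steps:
K(J) = 2*J*(-1 + J) (K(J) = (-1 + J)*(2*J) = 2*J*(-1 + J))
U(L, u) = 5 - L*(4 + u) (U(L, u) = 5 - (4 + u)*L = 5 - L*(4 + u))
x(v, H) = 0 (x(v, H) = (v*(5 - 4*H - H*H))*0 = (v*(5 - 4*H - H**2))*0 = (v*(5 - H**2 - 4*H))*0 = 0)
x(-7 - K(-3), -31)*(-7) = 0*(-7) = 0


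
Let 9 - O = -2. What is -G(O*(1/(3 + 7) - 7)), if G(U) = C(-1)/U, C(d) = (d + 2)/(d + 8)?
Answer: 10/5313 ≈ 0.0018822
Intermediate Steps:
O = 11 (O = 9 - 1*(-2) = 9 + 2 = 11)
C(d) = (2 + d)/(8 + d)
G(U) = 1/(7*U) (G(U) = ((2 - 1)/(8 - 1))/U = (1/7)/U = ((1/7)*1)/U = 1/(7*U))
-G(O*(1/(3 + 7) - 7)) = -1/(7*(11*(1/(3 + 7) - 7))) = -1/(7*(11*(1/10 - 7))) = -1/(7*(11*(-69/10))) = -1/(7*(-759/10)) = -(-10)/(7*759) = -1*(-10/5313) = 10/5313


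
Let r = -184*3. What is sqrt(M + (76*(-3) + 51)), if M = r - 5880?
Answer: I*sqrt(6609) ≈ 81.296*I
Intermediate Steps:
r = -552
M = -6432 (M = -552 - 5880 = -6432)
sqrt(M + (76*(-3) + 51)) = sqrt(-6432 + (76*(-3) + 51)) = sqrt(-6432 + (-228 + 51)) = sqrt(-6432 - 177) = sqrt(-6609) = I*sqrt(6609)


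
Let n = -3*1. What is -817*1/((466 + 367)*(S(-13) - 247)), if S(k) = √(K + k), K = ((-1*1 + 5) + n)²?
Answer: 201799/50830493 + 1634*I*√3/50830493 ≈ 0.00397 + 5.5679e-5*I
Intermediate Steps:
n = -3
K = 1 (K = ((-1*1 + 5) - 3)² = ((-1 + 5) - 3)² = (4 - 3)² = 1² = 1)
S(k) = √(1 + k)
-817*1/((466 + 367)*(S(-13) - 247)) = -817*1/((466 + 367)*(√(1 - 13) - 247)) = -817*1/(833*(√(-12) - 247)) = -817*1/(833*(2*I*√3 - 247)) = -817*1/(833*(-247 + 2*I*√3)) = -817/(-205751 + 1666*I*√3)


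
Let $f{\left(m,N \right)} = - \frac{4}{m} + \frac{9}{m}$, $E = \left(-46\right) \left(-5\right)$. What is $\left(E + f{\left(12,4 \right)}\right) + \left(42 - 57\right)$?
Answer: $\frac{2585}{12} \approx 215.42$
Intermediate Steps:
$E = 230$
$f{\left(m,N \right)} = \frac{5}{m}$
$\left(E + f{\left(12,4 \right)}\right) + \left(42 - 57\right) = \left(230 + \frac{5}{12}\right) + \left(42 - 57\right) = \left(230 + 5 \cdot \frac{1}{12}\right) + \left(42 - 57\right) = \left(230 + \frac{5}{12}\right) - 15 = \frac{2765}{12} - 15 = \frac{2585}{12}$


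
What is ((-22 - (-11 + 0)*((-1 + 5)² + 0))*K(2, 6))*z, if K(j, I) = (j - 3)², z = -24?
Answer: -3696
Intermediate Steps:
K(j, I) = (-3 + j)²
((-22 - (-11 + 0)*((-1 + 5)² + 0))*K(2, 6))*z = ((-22 - (-11 + 0)*((-1 + 5)² + 0))*(-3 + 2)²)*(-24) = ((-22 - (-11)*(4² + 0))*(-1)²)*(-24) = ((-22 - (-11)*(16 + 0))*1)*(-24) = ((-22 - (-11)*16)*1)*(-24) = ((-22 - 1*(-176))*1)*(-24) = ((-22 + 176)*1)*(-24) = (154*1)*(-24) = 154*(-24) = -3696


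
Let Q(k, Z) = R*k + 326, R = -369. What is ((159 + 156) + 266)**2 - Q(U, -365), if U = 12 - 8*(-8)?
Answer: 365279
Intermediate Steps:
U = 76 (U = 12 + 64 = 76)
Q(k, Z) = 326 - 369*k (Q(k, Z) = -369*k + 326 = 326 - 369*k)
((159 + 156) + 266)**2 - Q(U, -365) = ((159 + 156) + 266)**2 - (326 - 369*76) = (315 + 266)**2 - (326 - 28044) = 581**2 - 1*(-27718) = 337561 + 27718 = 365279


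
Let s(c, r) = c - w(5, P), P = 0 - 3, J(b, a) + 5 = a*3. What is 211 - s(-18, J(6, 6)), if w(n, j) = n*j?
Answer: 214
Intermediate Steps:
J(b, a) = -5 + 3*a (J(b, a) = -5 + a*3 = -5 + 3*a)
P = -3
w(n, j) = j*n
s(c, r) = 15 + c (s(c, r) = c - (-3)*5 = c - 1*(-15) = c + 15 = 15 + c)
211 - s(-18, J(6, 6)) = 211 - (15 - 18) = 211 - 1*(-3) = 211 + 3 = 214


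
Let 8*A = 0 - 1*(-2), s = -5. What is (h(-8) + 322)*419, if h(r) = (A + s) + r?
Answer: 518303/4 ≈ 1.2958e+5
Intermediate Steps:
A = ¼ (A = (0 - 1*(-2))/8 = (0 + 2)/8 = (⅛)*2 = ¼ ≈ 0.25000)
h(r) = -19/4 + r (h(r) = (¼ - 5) + r = -19/4 + r)
(h(-8) + 322)*419 = ((-19/4 - 8) + 322)*419 = (-51/4 + 322)*419 = (1237/4)*419 = 518303/4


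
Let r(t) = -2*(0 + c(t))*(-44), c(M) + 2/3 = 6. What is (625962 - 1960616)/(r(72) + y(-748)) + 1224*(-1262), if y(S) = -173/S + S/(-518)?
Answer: -423631460571288/273748333 ≈ -1.5475e+6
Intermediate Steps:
c(M) = 16/3 (c(M) = -2/3 + 6 = 16/3)
y(S) = -173/S - S/518 (y(S) = -173/S + S*(-1/518) = -173/S - S/518)
r(t) = 1408/3 (r(t) = -2*(0 + 16/3)*(-44) = -2*16/3*(-44) = -32/3*(-44) = 1408/3)
(625962 - 1960616)/(r(72) + y(-748)) + 1224*(-1262) = (625962 - 1960616)/(1408/3 + (-173/(-748) - 1/518*(-748))) + 1224*(-1262) = -1334654/(1408/3 + (-173*(-1/748) + 374/259)) - 1544688 = -1334654/(1408/3 + (173/748 + 374/259)) - 1544688 = -1334654/(1408/3 + 324559/193732) - 1544688 = -1334654/273748333/581196 - 1544688 = -1334654*581196/273748333 - 1544688 = -775695566184/273748333 - 1544688 = -423631460571288/273748333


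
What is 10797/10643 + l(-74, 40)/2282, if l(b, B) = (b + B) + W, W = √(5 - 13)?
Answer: 12138446/12143663 + I*√2/1141 ≈ 0.99957 + 0.0012395*I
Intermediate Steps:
W = 2*I*√2 (W = √(-8) = 2*I*√2 ≈ 2.8284*I)
l(b, B) = B + b + 2*I*√2 (l(b, B) = (b + B) + 2*I*√2 = (B + b) + 2*I*√2 = B + b + 2*I*√2)
10797/10643 + l(-74, 40)/2282 = 10797/10643 + (40 - 74 + 2*I*√2)/2282 = 10797*(1/10643) + (-34 + 2*I*√2)*(1/2282) = 10797/10643 + (-17/1141 + I*√2/1141) = 12138446/12143663 + I*√2/1141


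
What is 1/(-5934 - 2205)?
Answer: -1/8139 ≈ -0.00012287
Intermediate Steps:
1/(-5934 - 2205) = 1/(-8139) = -1/8139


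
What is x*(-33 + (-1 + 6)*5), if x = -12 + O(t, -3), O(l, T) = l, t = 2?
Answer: 80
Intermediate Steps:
x = -10 (x = -12 + 2 = -10)
x*(-33 + (-1 + 6)*5) = -10*(-33 + (-1 + 6)*5) = -10*(-33 + 5*5) = -10*(-33 + 25) = -10*(-8) = 80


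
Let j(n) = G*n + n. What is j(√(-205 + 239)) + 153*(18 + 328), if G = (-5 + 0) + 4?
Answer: 52938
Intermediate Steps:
G = -1 (G = -5 + 4 = -1)
j(n) = 0 (j(n) = -n + n = 0)
j(√(-205 + 239)) + 153*(18 + 328) = 0 + 153*(18 + 328) = 0 + 153*346 = 0 + 52938 = 52938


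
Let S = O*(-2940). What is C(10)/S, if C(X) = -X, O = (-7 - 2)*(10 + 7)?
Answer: -1/44982 ≈ -2.2231e-5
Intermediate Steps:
O = -153 (O = -9*17 = -153)
S = 449820 (S = -153*(-2940) = 449820)
C(10)/S = -1*10/449820 = -10*1/449820 = -1/44982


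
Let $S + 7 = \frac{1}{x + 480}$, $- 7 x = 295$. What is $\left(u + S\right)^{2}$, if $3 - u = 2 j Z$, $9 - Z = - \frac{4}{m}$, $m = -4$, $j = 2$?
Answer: $\frac{12173370889}{9394225} \approx 1295.8$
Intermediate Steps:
$x = - \frac{295}{7}$ ($x = \left(- \frac{1}{7}\right) 295 = - \frac{295}{7} \approx -42.143$)
$Z = 8$ ($Z = 9 - - \frac{4}{-4} = 9 - \left(-4\right) \left(- \frac{1}{4}\right) = 9 - 1 = 8$)
$S = - \frac{21448}{3065}$ ($S = -7 + \frac{1}{- \frac{295}{7} + 480} = -7 + \frac{1}{\frac{3065}{7}} = -7 + \frac{7}{3065} = - \frac{21448}{3065} \approx -6.9977$)
$u = -29$ ($u = 3 - 2 \cdot 2 \cdot 8 = 3 - 4 \cdot 8 = 3 - 32 = -29$)
$\left(u + S\right)^{2} = \left(-29 - \frac{21448}{3065}\right)^{2} = \left(- \frac{110333}{3065}\right)^{2} = \frac{12173370889}{9394225}$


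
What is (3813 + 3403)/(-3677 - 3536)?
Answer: -7216/7213 ≈ -1.0004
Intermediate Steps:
(3813 + 3403)/(-3677 - 3536) = 7216/(-7213) = 7216*(-1/7213) = -7216/7213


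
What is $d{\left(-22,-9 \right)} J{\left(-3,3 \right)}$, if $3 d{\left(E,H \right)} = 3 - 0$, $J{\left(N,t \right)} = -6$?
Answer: $-6$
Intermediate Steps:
$d{\left(E,H \right)} = 1$ ($d{\left(E,H \right)} = \frac{3 - 0}{3} = \frac{3 + 0}{3} = \frac{1}{3} \cdot 3 = 1$)
$d{\left(-22,-9 \right)} J{\left(-3,3 \right)} = 1 \left(-6\right) = -6$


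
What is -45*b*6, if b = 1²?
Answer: -270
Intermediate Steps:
b = 1
-45*b*6 = -45*1*6 = -45*6 = -270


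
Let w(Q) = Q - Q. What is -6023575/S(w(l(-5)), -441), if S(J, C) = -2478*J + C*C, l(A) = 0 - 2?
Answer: -6023575/194481 ≈ -30.973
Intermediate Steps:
l(A) = -2
w(Q) = 0
S(J, C) = C² - 2478*J (S(J, C) = -2478*J + C² = C² - 2478*J)
-6023575/S(w(l(-5)), -441) = -6023575/((-441)² - 2478*0) = -6023575/(194481 + 0) = -6023575/194481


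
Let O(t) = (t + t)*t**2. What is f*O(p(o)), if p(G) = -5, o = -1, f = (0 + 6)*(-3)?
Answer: 4500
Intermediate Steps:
f = -18 (f = 6*(-3) = -18)
O(t) = 2*t**3 (O(t) = (2*t)*t**2 = 2*t**3)
f*O(p(o)) = -36*(-5)**3 = -36*(-125) = -18*(-250) = 4500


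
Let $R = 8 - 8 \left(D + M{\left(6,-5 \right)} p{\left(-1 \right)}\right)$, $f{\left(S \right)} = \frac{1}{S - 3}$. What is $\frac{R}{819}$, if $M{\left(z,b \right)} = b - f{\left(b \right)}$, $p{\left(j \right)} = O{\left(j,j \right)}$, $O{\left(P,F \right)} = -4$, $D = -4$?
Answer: $- \frac{116}{819} \approx -0.14164$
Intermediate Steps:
$p{\left(j \right)} = -4$
$f{\left(S \right)} = \frac{1}{-3 + S}$
$M{\left(z,b \right)} = b - \frac{1}{-3 + b}$
$R = -116$ ($R = 8 - 8 \left(-4 + \frac{-1 - 5 \left(-3 - 5\right)}{-3 - 5} \left(-4\right)\right) = 8 - 8 \left(-4 + \frac{-1 - -40}{-8} \left(-4\right)\right) = 8 - 8 \left(-4 + - \frac{-1 + 40}{8} \left(-4\right)\right) = 8 - 8 \left(-4 + \left(- \frac{1}{8}\right) 39 \left(-4\right)\right) = 8 - 8 \left(-4 - - \frac{39}{2}\right) = 8 - 8 \left(-4 + \frac{39}{2}\right) = 8 - 124 = -116$)
$\frac{R}{819} = - \frac{116}{819}$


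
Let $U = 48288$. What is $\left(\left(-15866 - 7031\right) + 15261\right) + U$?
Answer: $40652$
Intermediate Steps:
$\left(\left(-15866 - 7031\right) + 15261\right) + U = \left(\left(-15866 - 7031\right) + 15261\right) + 48288 = \left(-22897 + 15261\right) + 48288 = -7636 + 48288 = 40652$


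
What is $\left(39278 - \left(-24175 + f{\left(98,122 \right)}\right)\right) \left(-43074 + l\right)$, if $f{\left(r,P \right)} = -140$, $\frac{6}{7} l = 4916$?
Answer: $- \frac{7123433488}{3} \approx -2.3745 \cdot 10^{9}$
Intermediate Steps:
$l = \frac{17206}{3}$ ($l = \frac{7}{6} \cdot 4916 = \frac{17206}{3} \approx 5735.3$)
$\left(39278 - \left(-24175 + f{\left(98,122 \right)}\right)\right) \left(-43074 + l\right) = \left(39278 + \left(24175 - -140\right)\right) \left(-43074 + \frac{17206}{3}\right) = \left(39278 + \left(24175 + 140\right)\right) \left(- \frac{112016}{3}\right) = \left(39278 + 24315\right) \left(- \frac{112016}{3}\right) = 63593 \left(- \frac{112016}{3}\right) = - \frac{7123433488}{3}$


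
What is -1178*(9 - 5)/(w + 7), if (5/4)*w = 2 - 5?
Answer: -23560/23 ≈ -1024.3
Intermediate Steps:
w = -12/5 (w = 4*(2 - 5)/5 = (⅘)*(-3) = -12/5 ≈ -2.4000)
-1178*(9 - 5)/(w + 7) = -1178*(9 - 5)/(-12/5 + 7) = -4712/23/5 = -4712*5/23 = -1178*20/23 = -23560/23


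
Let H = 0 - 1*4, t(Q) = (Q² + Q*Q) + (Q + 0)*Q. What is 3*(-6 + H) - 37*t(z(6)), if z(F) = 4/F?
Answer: -238/3 ≈ -79.333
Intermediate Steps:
t(Q) = 3*Q² (t(Q) = (Q² + Q²) + Q*Q = 2*Q² + Q² = 3*Q²)
H = -4 (H = 0 - 4 = -4)
3*(-6 + H) - 37*t(z(6)) = 3*(-6 - 4) - 111*(4/6)² = 3*(-10) - 111*(4*(⅙))² = -30 - 111*(⅔)² = -30 - 111*4/9 = -30 - 37*4/3 = -30 - 148/3 = -238/3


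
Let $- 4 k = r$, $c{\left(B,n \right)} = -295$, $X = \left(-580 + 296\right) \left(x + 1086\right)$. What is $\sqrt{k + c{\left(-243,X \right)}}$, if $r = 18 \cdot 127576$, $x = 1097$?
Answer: $11 i \sqrt{4747} \approx 757.88 i$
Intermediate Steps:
$X = -619972$ ($X = \left(-580 + 296\right) \left(1097 + 1086\right) = \left(-284\right) 2183 = -619972$)
$r = 2296368$
$k = -574092$ ($k = \left(- \frac{1}{4}\right) 2296368 = -574092$)
$\sqrt{k + c{\left(-243,X \right)}} = \sqrt{-574092 - 295} = \sqrt{-574387} = 11 i \sqrt{4747}$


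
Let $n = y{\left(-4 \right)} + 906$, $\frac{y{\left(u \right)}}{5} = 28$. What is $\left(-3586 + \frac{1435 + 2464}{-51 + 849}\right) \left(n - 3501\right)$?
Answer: $\frac{1002246385}{114} \approx 8.7916 \cdot 10^{6}$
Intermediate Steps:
$y{\left(u \right)} = 140$ ($y{\left(u \right)} = 5 \cdot 28 = 140$)
$n = 1046$ ($n = 140 + 906 = 1046$)
$\left(-3586 + \frac{1435 + 2464}{-51 + 849}\right) \left(n - 3501\right) = \left(-3586 + \frac{1435 + 2464}{-51 + 849}\right) \left(1046 - 3501\right) = \left(-3586 + \frac{3899}{798}\right) \left(-2455\right) = \left(-3586 + 3899 \cdot \frac{1}{798}\right) \left(-2455\right) = \left(-3586 + \frac{557}{114}\right) \left(-2455\right) = \left(- \frac{408247}{114}\right) \left(-2455\right) = \frac{1002246385}{114}$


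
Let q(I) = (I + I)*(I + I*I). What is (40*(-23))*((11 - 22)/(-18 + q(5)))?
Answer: 5060/141 ≈ 35.887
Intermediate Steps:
q(I) = 2*I*(I + I²) (q(I) = (2*I)*(I + I²) = 2*I*(I + I²))
(40*(-23))*((11 - 22)/(-18 + q(5))) = (40*(-23))*((11 - 22)/(-18 + 2*5²*(1 + 5))) = -(-10120)/(-18 + 2*25*6) = -(-10120)/(-18 + 300) = -(-10120)/282 = -920*(-11/282) = 5060/141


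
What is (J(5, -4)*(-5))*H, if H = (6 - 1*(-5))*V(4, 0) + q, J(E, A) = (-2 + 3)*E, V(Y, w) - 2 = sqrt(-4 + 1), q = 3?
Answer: -625 - 275*I*sqrt(3) ≈ -625.0 - 476.31*I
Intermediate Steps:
V(Y, w) = 2 + I*sqrt(3) (V(Y, w) = 2 + sqrt(-4 + 1) = 2 + sqrt(-3) = 2 + I*sqrt(3))
J(E, A) = E (J(E, A) = 1*E = E)
H = 25 + 11*I*sqrt(3) (H = (6 - 1*(-5))*(2 + I*sqrt(3)) + 3 = (6 + 5)*(2 + I*sqrt(3)) + 3 = 11*(2 + I*sqrt(3)) + 3 = (22 + 11*I*sqrt(3)) + 3 = 25 + 11*I*sqrt(3) ≈ 25.0 + 19.053*I)
(J(5, -4)*(-5))*H = (5*(-5))*(25 + 11*I*sqrt(3)) = -25*(25 + 11*I*sqrt(3)) = -625 - 275*I*sqrt(3)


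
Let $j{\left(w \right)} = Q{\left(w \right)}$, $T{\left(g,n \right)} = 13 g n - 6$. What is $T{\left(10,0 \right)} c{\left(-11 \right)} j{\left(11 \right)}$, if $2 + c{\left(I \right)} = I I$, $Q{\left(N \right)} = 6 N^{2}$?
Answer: $-518364$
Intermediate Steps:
$T{\left(g,n \right)} = -6 + 13 g n$ ($T{\left(g,n \right)} = 13 g n - 6 = -6 + 13 g n$)
$j{\left(w \right)} = 6 w^{2}$
$c{\left(I \right)} = -2 + I^{2}$ ($c{\left(I \right)} = -2 + I I = -2 + I^{2}$)
$T{\left(10,0 \right)} c{\left(-11 \right)} j{\left(11 \right)} = \left(-6 + 13 \cdot 10 \cdot 0\right) \left(-2 + \left(-11\right)^{2}\right) 6 \cdot 11^{2} = \left(-6 + 0\right) \left(-2 + 121\right) 6 \cdot 121 = \left(-6\right) 119 \cdot 726 = \left(-714\right) 726 = -518364$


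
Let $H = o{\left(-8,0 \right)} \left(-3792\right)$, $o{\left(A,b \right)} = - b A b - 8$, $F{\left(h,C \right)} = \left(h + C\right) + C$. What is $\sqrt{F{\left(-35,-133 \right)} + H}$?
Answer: $\sqrt{30035} \approx 173.31$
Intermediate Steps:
$F{\left(h,C \right)} = h + 2 C$ ($F{\left(h,C \right)} = \left(C + h\right) + C = h + 2 C$)
$o{\left(A,b \right)} = -8 - A b^{2}$ ($o{\left(A,b \right)} = - A b b - 8 = - A b^{2} - 8 = -8 - A b^{2}$)
$H = 30336$ ($H = \left(-8 - - 8 \cdot 0^{2}\right) \left(-3792\right) = \left(-8 - \left(-8\right) 0\right) \left(-3792\right) = \left(-8 + 0\right) \left(-3792\right) = \left(-8\right) \left(-3792\right) = 30336$)
$\sqrt{F{\left(-35,-133 \right)} + H} = \sqrt{\left(-35 + 2 \left(-133\right)\right) + 30336} = \sqrt{\left(-35 - 266\right) + 30336} = \sqrt{-301 + 30336} = \sqrt{30035}$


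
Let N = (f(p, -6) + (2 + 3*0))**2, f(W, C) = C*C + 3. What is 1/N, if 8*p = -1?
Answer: 1/1681 ≈ 0.00059488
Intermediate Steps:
p = -1/8 (p = (1/8)*(-1) = -1/8 ≈ -0.12500)
f(W, C) = 3 + C**2 (f(W, C) = C**2 + 3 = 3 + C**2)
N = 1681 (N = ((3 + (-6)**2) + (2 + 3*0))**2 = ((3 + 36) + (2 + 0))**2 = (39 + 2)**2 = 41**2 = 1681)
1/N = 1/1681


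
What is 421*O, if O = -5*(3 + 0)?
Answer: -6315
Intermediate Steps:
O = -15 (O = -5*3 = -15)
421*O = 421*(-15) = -6315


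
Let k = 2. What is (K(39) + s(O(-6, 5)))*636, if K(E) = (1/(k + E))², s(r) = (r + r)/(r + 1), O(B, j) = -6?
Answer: 12832572/8405 ≈ 1526.8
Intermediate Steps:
s(r) = 2*r/(1 + r) (s(r) = (2*r)/(1 + r) = 2*r/(1 + r))
K(E) = (2 + E)⁻² (K(E) = (1/(2 + E))² = (2 + E)⁻²)
(K(39) + s(O(-6, 5)))*636 = ((2 + 39)⁻² + 2*(-6)/(1 - 6))*636 = (41⁻² + 2*(-6)/(-5))*636 = (1/1681 + 2*(-6)*(-⅕))*636 = (1/1681 + 12/5)*636 = (20177/8405)*636 = 12832572/8405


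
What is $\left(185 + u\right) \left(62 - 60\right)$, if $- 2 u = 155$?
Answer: $215$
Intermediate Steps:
$u = - \frac{155}{2}$ ($u = \left(- \frac{1}{2}\right) 155 = - \frac{155}{2} \approx -77.5$)
$\left(185 + u\right) \left(62 - 60\right) = \left(185 - \frac{155}{2}\right) \left(62 - 60\right) = \frac{215}{2} \cdot 2 = 215$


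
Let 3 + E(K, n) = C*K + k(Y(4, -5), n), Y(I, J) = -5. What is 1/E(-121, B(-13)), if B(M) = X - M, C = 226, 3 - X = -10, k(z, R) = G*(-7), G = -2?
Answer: -1/27335 ≈ -3.6583e-5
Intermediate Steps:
k(z, R) = 14 (k(z, R) = -2*(-7) = 14)
X = 13 (X = 3 - 1*(-10) = 3 + 10 = 13)
B(M) = 13 - M
E(K, n) = 11 + 226*K (E(K, n) = -3 + (226*K + 14) = -3 + (14 + 226*K) = 11 + 226*K)
1/E(-121, B(-13)) = 1/(11 + 226*(-121)) = 1/(11 - 27346) = 1/(-27335) = -1/27335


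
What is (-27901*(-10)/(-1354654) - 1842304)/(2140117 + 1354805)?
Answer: -1247842380913/2367205033494 ≈ -0.52714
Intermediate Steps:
(-27901*(-10)/(-1354654) - 1842304)/(2140117 + 1354805) = (279010*(-1/1354654) - 1842304)/3494922 = (-139505/677327 - 1842304)*(1/3494922) = -1247842380913/677327*1/3494922 = -1247842380913/2367205033494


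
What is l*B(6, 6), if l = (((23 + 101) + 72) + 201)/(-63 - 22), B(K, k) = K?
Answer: -2382/85 ≈ -28.024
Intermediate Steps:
l = -397/85 (l = ((124 + 72) + 201)/(-85) = (196 + 201)*(-1/85) = 397*(-1/85) = -397/85 ≈ -4.6706)
l*B(6, 6) = -397/85*6 = -2382/85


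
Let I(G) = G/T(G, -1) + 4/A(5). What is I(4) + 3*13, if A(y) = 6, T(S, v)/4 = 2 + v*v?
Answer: 40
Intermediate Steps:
T(S, v) = 8 + 4*v² (T(S, v) = 4*(2 + v*v) = 4*(2 + v²) = 8 + 4*v²)
I(G) = ⅔ + G/12 (I(G) = G/(8 + 4*(-1)²) + 4/6 = G/(8 + 4*1) + 4*(⅙) = G/(8 + 4) + ⅔ = G/12 + ⅔ = ⅔ + G/12)
I(4) + 3*13 = (⅔ + (1/12)*4) + 3*13 = (⅔ + ⅓) + 39 = 1 + 39 = 40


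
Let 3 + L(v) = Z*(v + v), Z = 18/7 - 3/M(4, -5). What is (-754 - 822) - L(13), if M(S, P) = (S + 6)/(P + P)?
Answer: -12025/7 ≈ -1717.9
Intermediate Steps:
M(S, P) = (6 + S)/(2*P) (M(S, P) = (6 + S)/((2*P)) = (6 + S)*(1/(2*P)) = (6 + S)/(2*P))
Z = 39/7 (Z = 18/7 - 3*(-10/(6 + 4)) = 18*(⅐) - 3/((½)*(-⅕)*10) = 18/7 - 3/(-1) = 18/7 - 3*(-1) = 18/7 + 3 = 39/7 ≈ 5.5714)
L(v) = -3 + 78*v/7 (L(v) = -3 + 39*(v + v)/7 = -3 + 39*(2*v)/7 = -3 + 78*v/7)
(-754 - 822) - L(13) = (-754 - 822) - (-3 + (78/7)*13) = -1576 - (-3 + 1014/7) = -1576 - 1*993/7 = -1576 - 993/7 = -12025/7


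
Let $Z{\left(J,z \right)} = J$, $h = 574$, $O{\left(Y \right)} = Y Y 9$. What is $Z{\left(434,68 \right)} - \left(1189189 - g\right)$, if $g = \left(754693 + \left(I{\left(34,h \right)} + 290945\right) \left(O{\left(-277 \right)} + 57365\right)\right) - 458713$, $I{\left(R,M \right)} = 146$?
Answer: $217713634491$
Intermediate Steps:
$O{\left(Y \right)} = 9 Y^{2}$ ($O{\left(Y \right)} = Y^{2} \cdot 9 = 9 Y^{2}$)
$g = 217714823246$ ($g = \left(754693 + \left(146 + 290945\right) \left(9 \left(-277\right)^{2} + 57365\right)\right) - 458713 = \left(754693 + 291091 \left(9 \cdot 76729 + 57365\right)\right) - 458713 = \left(754693 + 291091 \left(690561 + 57365\right)\right) - 458713 = \left(754693 + 291091 \cdot 747926\right) - 458713 = \left(754693 + 217714527266\right) - 458713 = 217715281959 - 458713 = 217714823246$)
$Z{\left(434,68 \right)} - \left(1189189 - g\right) = 434 - \left(1189189 - 217714823246\right) = 434 - -217713634057 = 434 + 217713634057 = 217713634491$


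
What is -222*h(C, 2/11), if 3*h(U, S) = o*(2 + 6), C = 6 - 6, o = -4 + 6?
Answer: -1184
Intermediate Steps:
o = 2
C = 0
h(U, S) = 16/3 (h(U, S) = (2*(2 + 6))/3 = (2*8)/3 = (⅓)*16 = 16/3)
-222*h(C, 2/11) = -222*16/3 = -1184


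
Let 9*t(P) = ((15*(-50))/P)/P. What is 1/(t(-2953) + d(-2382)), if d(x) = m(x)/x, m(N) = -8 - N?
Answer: -3461922973/3450329111 ≈ -1.0034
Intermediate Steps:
d(x) = (-8 - x)/x
t(P) = -250/(3*P²) (t(P) = (((15*(-50))/P)/P)/9 = ((-750/P)/P)/9 = (-750/P²)/9 = -250/(3*P²))
1/(t(-2953) + d(-2382)) = 1/(-250/3/(-2953)² + (-8 - 1*(-2382))/(-2382)) = 1/(-250/3*1/8720209 - (-8 + 2382)/2382) = 1/(-250/26160627 - 1/2382*2374) = 1/(-250/26160627 - 1187/1191) = 1/(-3450329111/3461922973) = -3461922973/3450329111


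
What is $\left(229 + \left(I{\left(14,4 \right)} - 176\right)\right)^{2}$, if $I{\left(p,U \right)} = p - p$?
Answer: $2809$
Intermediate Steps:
$I{\left(p,U \right)} = 0$
$\left(229 + \left(I{\left(14,4 \right)} - 176\right)\right)^{2} = \left(229 + \left(0 - 176\right)\right)^{2} = \left(229 - 176\right)^{2} = 53^{2} = 2809$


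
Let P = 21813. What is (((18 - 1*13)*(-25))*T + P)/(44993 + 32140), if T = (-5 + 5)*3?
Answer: 7271/25711 ≈ 0.28280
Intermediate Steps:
T = 0 (T = 0*3 = 0)
(((18 - 1*13)*(-25))*T + P)/(44993 + 32140) = (((18 - 1*13)*(-25))*0 + 21813)/(44993 + 32140) = (((18 - 13)*(-25))*0 + 21813)/77133 = ((5*(-25))*0 + 21813)*(1/77133) = (-125*0 + 21813)*(1/77133) = (0 + 21813)*(1/77133) = 21813*(1/77133) = 7271/25711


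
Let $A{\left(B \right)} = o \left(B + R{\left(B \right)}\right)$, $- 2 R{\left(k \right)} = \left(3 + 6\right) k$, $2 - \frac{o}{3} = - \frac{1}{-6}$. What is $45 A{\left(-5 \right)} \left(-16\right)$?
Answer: $-69300$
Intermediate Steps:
$o = \frac{11}{2}$ ($o = 6 - 3 \left(- \frac{1}{-6}\right) = 6 - 3 \left(\left(-1\right) \left(- \frac{1}{6}\right)\right) = 6 - \frac{1}{2} = \frac{11}{2} \approx 5.5$)
$R{\left(k \right)} = - \frac{9 k}{2}$ ($R{\left(k \right)} = - \frac{\left(3 + 6\right) k}{2} = - \frac{9 k}{2}$)
$A{\left(B \right)} = - \frac{77 B}{4}$ ($A{\left(B \right)} = \frac{11 \left(B - \frac{9 B}{2}\right)}{2} = \frac{11 \left(- \frac{7 B}{2}\right)}{2} = - \frac{77 B}{4}$)
$45 A{\left(-5 \right)} \left(-16\right) = 45 \left(\left(- \frac{77}{4}\right) \left(-5\right)\right) \left(-16\right) = 45 \cdot \frac{385}{4} \left(-16\right) = \frac{17325}{4} \left(-16\right) = -69300$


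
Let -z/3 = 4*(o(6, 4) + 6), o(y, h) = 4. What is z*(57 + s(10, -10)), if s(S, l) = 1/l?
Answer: -6828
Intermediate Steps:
z = -120 (z = -12*(4 + 6) = -12*10 = -3*40 = -120)
z*(57 + s(10, -10)) = -120*(57 + 1/(-10)) = -120*(57 - 1/10) = -120*569/10 = -6828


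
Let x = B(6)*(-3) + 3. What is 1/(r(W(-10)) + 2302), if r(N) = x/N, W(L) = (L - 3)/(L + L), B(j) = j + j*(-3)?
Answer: 1/2362 ≈ 0.00042337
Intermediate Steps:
B(j) = -2*j (B(j) = j - 3*j = -2*j)
x = 39 (x = -2*6*(-3) + 3 = -12*(-3) + 3 = 36 + 3 = 39)
W(L) = (-3 + L)/(2*L) (W(L) = (-3 + L)/((2*L)) = (-3 + L)*(1/(2*L)) = (-3 + L)/(2*L))
r(N) = 39/N
1/(r(W(-10)) + 2302) = 1/(39/(((1/2)*(-3 - 10)/(-10))) + 2302) = 1/(39/(((1/2)*(-1/10)*(-13))) + 2302) = 1/(39/(13/20) + 2302) = 1/(39*(20/13) + 2302) = 1/(60 + 2302) = 1/2362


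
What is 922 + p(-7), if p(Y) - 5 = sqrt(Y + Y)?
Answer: 927 + I*sqrt(14) ≈ 927.0 + 3.7417*I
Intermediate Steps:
p(Y) = 5 + sqrt(2)*sqrt(Y) (p(Y) = 5 + sqrt(Y + Y) = 5 + sqrt(2*Y) = 5 + sqrt(2)*sqrt(Y))
922 + p(-7) = 922 + (5 + sqrt(2)*sqrt(-7)) = 922 + (5 + sqrt(2)*(I*sqrt(7))) = 922 + (5 + I*sqrt(14)) = 927 + I*sqrt(14)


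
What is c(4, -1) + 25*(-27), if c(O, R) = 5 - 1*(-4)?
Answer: -666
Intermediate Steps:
c(O, R) = 9 (c(O, R) = 5 + 4 = 9)
c(4, -1) + 25*(-27) = 9 + 25*(-27) = 9 - 675 = -666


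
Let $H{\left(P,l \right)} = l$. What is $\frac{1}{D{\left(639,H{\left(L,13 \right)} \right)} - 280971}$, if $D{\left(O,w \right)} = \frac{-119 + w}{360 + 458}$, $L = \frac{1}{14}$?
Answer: $- \frac{409}{114917192} \approx -3.5591 \cdot 10^{-6}$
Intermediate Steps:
$L = \frac{1}{14} \approx 0.071429$
$D{\left(O,w \right)} = - \frac{119}{818} + \frac{w}{818}$ ($D{\left(O,w \right)} = \frac{-119 + w}{818} = \left(-119 + w\right) \frac{1}{818} = - \frac{119}{818} + \frac{w}{818}$)
$\frac{1}{D{\left(639,H{\left(L,13 \right)} \right)} - 280971} = \frac{1}{\left(- \frac{119}{818} + \frac{1}{818} \cdot 13\right) - 280971} = \frac{1}{\left(- \frac{119}{818} + \frac{13}{818}\right) - 280971} = \frac{1}{- \frac{53}{409} - 280971} = \frac{1}{- \frac{114917192}{409}} = - \frac{409}{114917192}$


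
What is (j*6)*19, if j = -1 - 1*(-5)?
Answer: 456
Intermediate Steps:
j = 4 (j = -1 + 5 = 4)
(j*6)*19 = (4*6)*19 = 24*19 = 456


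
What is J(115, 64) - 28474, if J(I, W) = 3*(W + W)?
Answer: -28090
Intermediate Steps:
J(I, W) = 6*W (J(I, W) = 3*(2*W) = 6*W)
J(115, 64) - 28474 = 6*64 - 28474 = 384 - 28474 = -28090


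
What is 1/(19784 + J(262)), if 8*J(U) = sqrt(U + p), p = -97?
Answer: 1266176/25050025819 - 8*sqrt(165)/25050025819 ≈ 5.0542e-5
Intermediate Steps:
J(U) = sqrt(-97 + U)/8 (J(U) = sqrt(U - 97)/8 = sqrt(-97 + U)/8)
1/(19784 + J(262)) = 1/(19784 + sqrt(-97 + 262)/8) = 1/(19784 + sqrt(165)/8)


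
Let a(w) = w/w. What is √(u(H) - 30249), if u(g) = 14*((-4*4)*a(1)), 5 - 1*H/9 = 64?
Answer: I*√30473 ≈ 174.57*I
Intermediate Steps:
H = -531 (H = 45 - 9*64 = 45 - 576 = -531)
a(w) = 1
u(g) = -224 (u(g) = 14*(-4*4*1) = 14*(-16*1) = 14*(-16) = -224)
√(u(H) - 30249) = √(-224 - 30249) = √(-30473) = I*√30473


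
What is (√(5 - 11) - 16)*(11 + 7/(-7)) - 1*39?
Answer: -199 + 10*I*√6 ≈ -199.0 + 24.495*I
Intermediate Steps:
(√(5 - 11) - 16)*(11 + 7/(-7)) - 1*39 = (√(-6) - 16)*(11 + 7*(-⅐)) - 39 = (I*√6 - 16)*(11 - 1) - 39 = (-16 + I*√6)*10 - 39 = (-160 + 10*I*√6) - 39 = -199 + 10*I*√6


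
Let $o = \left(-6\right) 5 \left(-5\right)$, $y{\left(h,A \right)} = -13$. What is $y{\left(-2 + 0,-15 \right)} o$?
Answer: $-1950$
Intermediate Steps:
$o = 150$ ($o = \left(-30\right) \left(-5\right) = 150$)
$y{\left(-2 + 0,-15 \right)} o = \left(-13\right) 150 = -1950$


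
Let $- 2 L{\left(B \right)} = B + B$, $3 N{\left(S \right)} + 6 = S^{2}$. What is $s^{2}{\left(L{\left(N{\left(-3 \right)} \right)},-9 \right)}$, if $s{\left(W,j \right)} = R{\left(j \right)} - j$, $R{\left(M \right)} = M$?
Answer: $0$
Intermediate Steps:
$N{\left(S \right)} = -2 + \frac{S^{2}}{3}$
$L{\left(B \right)} = - B$ ($L{\left(B \right)} = - \frac{B + B}{2} = - \frac{2 B}{2} = - B$)
$s{\left(W,j \right)} = 0$ ($s{\left(W,j \right)} = j - j = 0$)
$s^{2}{\left(L{\left(N{\left(-3 \right)} \right)},-9 \right)} = 0^{2} = 0$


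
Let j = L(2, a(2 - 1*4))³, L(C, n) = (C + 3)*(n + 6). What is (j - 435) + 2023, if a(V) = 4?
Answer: 126588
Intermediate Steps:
L(C, n) = (3 + C)*(6 + n)
j = 125000 (j = (18 + 3*4 + 6*2 + 2*4)³ = (18 + 12 + 12 + 8)³ = 50³ = 125000)
(j - 435) + 2023 = (125000 - 435) + 2023 = 124565 + 2023 = 126588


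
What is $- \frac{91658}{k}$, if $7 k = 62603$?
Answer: $- \frac{641606}{62603} \approx -10.249$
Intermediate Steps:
$k = \frac{62603}{7}$ ($k = \frac{1}{7} \cdot 62603 = \frac{62603}{7} \approx 8943.3$)
$- \frac{91658}{k} = - \frac{91658}{\frac{62603}{7}} = \left(-91658\right) \frac{7}{62603} = - \frac{641606}{62603}$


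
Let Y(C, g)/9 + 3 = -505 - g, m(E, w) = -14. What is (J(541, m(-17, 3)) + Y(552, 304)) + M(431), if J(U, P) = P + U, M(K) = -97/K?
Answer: -2922708/431 ≈ -6781.2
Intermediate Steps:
Y(C, g) = -4572 - 9*g (Y(C, g) = -27 + 9*(-505 - g) = -27 + (-4545 - 9*g) = -4572 - 9*g)
(J(541, m(-17, 3)) + Y(552, 304)) + M(431) = ((-14 + 541) + (-4572 - 9*304)) - 97/431 = (527 + (-4572 - 2736)) - 97*1/431 = (527 - 7308) - 97/431 = -6781 - 97/431 = -2922708/431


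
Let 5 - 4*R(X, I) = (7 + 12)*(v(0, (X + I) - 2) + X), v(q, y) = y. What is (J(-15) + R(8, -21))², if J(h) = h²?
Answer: 269361/4 ≈ 67340.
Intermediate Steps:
R(X, I) = 43/4 - 19*X/2 - 19*I/4 (R(X, I) = 5/4 - (7 + 12)*(((X + I) - 2) + X)/4 = 5/4 - 19*(((I + X) - 2) + X)/4 = 5/4 - 19*((-2 + I + X) + X)/4 = 5/4 - 19*(-2 + I + 2*X)/4 = 5/4 - (-38 + 19*I + 38*X)/4 = 5/4 + (19/2 - 19*X/2 - 19*I/4) = 43/4 - 19*X/2 - 19*I/4)
(J(-15) + R(8, -21))² = ((-15)² + (43/4 - 19/2*8 - 19/4*(-21)))² = (225 + (43/4 - 76 + 399/4))² = (225 + 69/2)² = (519/2)² = 269361/4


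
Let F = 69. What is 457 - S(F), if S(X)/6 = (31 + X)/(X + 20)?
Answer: 40073/89 ≈ 450.26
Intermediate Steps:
S(X) = 6*(31 + X)/(20 + X) (S(X) = 6*((31 + X)/(X + 20)) = 6*((31 + X)/(20 + X)) = 6*(31 + X)/(20 + X))
457 - S(F) = 457 - 6*(31 + 69)/(20 + 69) = 457 - 6*100/89 = 457 - 1*600/89 = 457 - 600/89 = 40073/89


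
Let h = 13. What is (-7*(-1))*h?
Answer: 91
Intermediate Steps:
(-7*(-1))*h = -7*(-1)*13 = 7*13 = 91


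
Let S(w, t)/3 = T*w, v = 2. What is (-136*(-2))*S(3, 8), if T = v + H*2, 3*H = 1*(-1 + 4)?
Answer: 9792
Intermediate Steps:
H = 1 (H = (1*(-1 + 4))/3 = (1*3)/3 = (⅓)*3 = 1)
T = 4 (T = 2 + 1*2 = 2 + 2 = 4)
S(w, t) = 12*w (S(w, t) = 3*(4*w) = 12*w)
(-136*(-2))*S(3, 8) = (-136*(-2))*(12*3) = 272*36 = 9792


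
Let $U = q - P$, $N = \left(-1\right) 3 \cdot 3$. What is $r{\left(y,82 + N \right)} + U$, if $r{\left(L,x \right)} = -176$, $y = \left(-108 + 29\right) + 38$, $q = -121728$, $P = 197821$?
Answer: $-319725$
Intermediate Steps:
$N = -9$ ($N = \left(-3\right) 3 = -9$)
$y = -41$ ($y = -79 + 38 = -41$)
$U = -319549$ ($U = -121728 - 197821 = -319549$)
$r{\left(y,82 + N \right)} + U = -176 - 319549 = -319725$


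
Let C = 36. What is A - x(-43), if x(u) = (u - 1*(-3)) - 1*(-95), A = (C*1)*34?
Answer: 1169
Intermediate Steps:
A = 1224 (A = (36*1)*34 = 36*34 = 1224)
x(u) = 98 + u (x(u) = (u + 3) + 95 = (3 + u) + 95 = 98 + u)
A - x(-43) = 1224 - (98 - 43) = 1224 - 1*55 = 1224 - 55 = 1169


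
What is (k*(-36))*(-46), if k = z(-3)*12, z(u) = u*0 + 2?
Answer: 39744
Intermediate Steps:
z(u) = 2 (z(u) = 0 + 2 = 2)
k = 24 (k = 2*12 = 24)
(k*(-36))*(-46) = (24*(-36))*(-46) = -864*(-46) = 39744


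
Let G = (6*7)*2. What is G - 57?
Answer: 27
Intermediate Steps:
G = 84 (G = 42*2 = 84)
G - 57 = 84 - 57 = 27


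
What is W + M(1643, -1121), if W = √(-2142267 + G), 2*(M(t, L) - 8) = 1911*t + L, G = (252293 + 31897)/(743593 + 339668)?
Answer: 1569334 + I*√279316924075385413/361087 ≈ 1.5693e+6 + 1463.6*I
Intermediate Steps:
G = 94730/361087 (G = 284190/1083261 = 284190*(1/1083261) = 94730/361087 ≈ 0.26235)
M(t, L) = 8 + L/2 + 1911*t/2 (M(t, L) = 8 + (1911*t + L)/2 = 8 + (L + 1911*t)/2 = 8 + (L/2 + 1911*t/2) = 8 + L/2 + 1911*t/2)
W = I*√279316924075385413/361087 (W = √(-2142267 + 94730/361087) = √(-773544669499/361087) = I*√279316924075385413/361087 ≈ 1463.6*I)
W + M(1643, -1121) = I*√279316924075385413/361087 + (8 + (½)*(-1121) + (1911/2)*1643) = I*√279316924075385413/361087 + (8 - 1121/2 + 3139773/2) = I*√279316924075385413/361087 + 1569334 = 1569334 + I*√279316924075385413/361087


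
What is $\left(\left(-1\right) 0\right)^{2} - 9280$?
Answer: $-9280$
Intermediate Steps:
$\left(\left(-1\right) 0\right)^{2} - 9280 = 0^{2} - 9280 = 0 - 9280 = -9280$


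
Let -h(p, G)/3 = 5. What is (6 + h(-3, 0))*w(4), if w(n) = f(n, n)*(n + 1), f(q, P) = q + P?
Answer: -360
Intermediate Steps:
h(p, G) = -15 (h(p, G) = -3*5 = -15)
f(q, P) = P + q
w(n) = 2*n*(1 + n) (w(n) = (n + n)*(n + 1) = (2*n)*(1 + n) = 2*n*(1 + n))
(6 + h(-3, 0))*w(4) = (6 - 15)*(2*4*(1 + 4)) = -18*4*5 = -9*40 = -360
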